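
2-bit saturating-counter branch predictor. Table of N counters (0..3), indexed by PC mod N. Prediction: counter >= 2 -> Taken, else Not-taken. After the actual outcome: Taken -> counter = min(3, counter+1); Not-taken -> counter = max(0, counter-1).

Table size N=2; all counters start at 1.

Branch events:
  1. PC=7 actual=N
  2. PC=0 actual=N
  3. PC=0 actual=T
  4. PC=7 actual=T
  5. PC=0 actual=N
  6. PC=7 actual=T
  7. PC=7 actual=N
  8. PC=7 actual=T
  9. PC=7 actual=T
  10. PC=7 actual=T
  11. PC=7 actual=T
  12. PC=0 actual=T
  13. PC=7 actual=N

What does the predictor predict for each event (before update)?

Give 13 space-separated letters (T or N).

Ev 1: PC=7 idx=1 pred=N actual=N -> ctr[1]=0
Ev 2: PC=0 idx=0 pred=N actual=N -> ctr[0]=0
Ev 3: PC=0 idx=0 pred=N actual=T -> ctr[0]=1
Ev 4: PC=7 idx=1 pred=N actual=T -> ctr[1]=1
Ev 5: PC=0 idx=0 pred=N actual=N -> ctr[0]=0
Ev 6: PC=7 idx=1 pred=N actual=T -> ctr[1]=2
Ev 7: PC=7 idx=1 pred=T actual=N -> ctr[1]=1
Ev 8: PC=7 idx=1 pred=N actual=T -> ctr[1]=2
Ev 9: PC=7 idx=1 pred=T actual=T -> ctr[1]=3
Ev 10: PC=7 idx=1 pred=T actual=T -> ctr[1]=3
Ev 11: PC=7 idx=1 pred=T actual=T -> ctr[1]=3
Ev 12: PC=0 idx=0 pred=N actual=T -> ctr[0]=1
Ev 13: PC=7 idx=1 pred=T actual=N -> ctr[1]=2

Answer: N N N N N N T N T T T N T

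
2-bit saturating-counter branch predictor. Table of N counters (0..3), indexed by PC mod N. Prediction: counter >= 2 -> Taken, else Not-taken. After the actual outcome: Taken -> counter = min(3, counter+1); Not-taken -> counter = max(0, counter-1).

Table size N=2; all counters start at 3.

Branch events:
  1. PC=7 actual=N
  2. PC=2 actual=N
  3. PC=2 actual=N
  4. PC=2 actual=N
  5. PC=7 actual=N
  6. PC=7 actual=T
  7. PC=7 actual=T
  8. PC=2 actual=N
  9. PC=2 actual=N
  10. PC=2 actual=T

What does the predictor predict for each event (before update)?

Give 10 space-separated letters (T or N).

Ev 1: PC=7 idx=1 pred=T actual=N -> ctr[1]=2
Ev 2: PC=2 idx=0 pred=T actual=N -> ctr[0]=2
Ev 3: PC=2 idx=0 pred=T actual=N -> ctr[0]=1
Ev 4: PC=2 idx=0 pred=N actual=N -> ctr[0]=0
Ev 5: PC=7 idx=1 pred=T actual=N -> ctr[1]=1
Ev 6: PC=7 idx=1 pred=N actual=T -> ctr[1]=2
Ev 7: PC=7 idx=1 pred=T actual=T -> ctr[1]=3
Ev 8: PC=2 idx=0 pred=N actual=N -> ctr[0]=0
Ev 9: PC=2 idx=0 pred=N actual=N -> ctr[0]=0
Ev 10: PC=2 idx=0 pred=N actual=T -> ctr[0]=1

Answer: T T T N T N T N N N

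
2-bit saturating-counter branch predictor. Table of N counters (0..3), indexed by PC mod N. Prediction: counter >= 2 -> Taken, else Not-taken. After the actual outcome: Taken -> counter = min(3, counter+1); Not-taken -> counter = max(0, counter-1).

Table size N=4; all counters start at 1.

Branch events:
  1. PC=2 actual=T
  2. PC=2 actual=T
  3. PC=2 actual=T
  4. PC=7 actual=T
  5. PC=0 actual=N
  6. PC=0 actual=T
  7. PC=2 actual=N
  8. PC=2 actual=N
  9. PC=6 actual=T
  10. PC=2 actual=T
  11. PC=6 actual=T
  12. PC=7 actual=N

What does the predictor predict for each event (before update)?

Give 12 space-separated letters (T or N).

Ev 1: PC=2 idx=2 pred=N actual=T -> ctr[2]=2
Ev 2: PC=2 idx=2 pred=T actual=T -> ctr[2]=3
Ev 3: PC=2 idx=2 pred=T actual=T -> ctr[2]=3
Ev 4: PC=7 idx=3 pred=N actual=T -> ctr[3]=2
Ev 5: PC=0 idx=0 pred=N actual=N -> ctr[0]=0
Ev 6: PC=0 idx=0 pred=N actual=T -> ctr[0]=1
Ev 7: PC=2 idx=2 pred=T actual=N -> ctr[2]=2
Ev 8: PC=2 idx=2 pred=T actual=N -> ctr[2]=1
Ev 9: PC=6 idx=2 pred=N actual=T -> ctr[2]=2
Ev 10: PC=2 idx=2 pred=T actual=T -> ctr[2]=3
Ev 11: PC=6 idx=2 pred=T actual=T -> ctr[2]=3
Ev 12: PC=7 idx=3 pred=T actual=N -> ctr[3]=1

Answer: N T T N N N T T N T T T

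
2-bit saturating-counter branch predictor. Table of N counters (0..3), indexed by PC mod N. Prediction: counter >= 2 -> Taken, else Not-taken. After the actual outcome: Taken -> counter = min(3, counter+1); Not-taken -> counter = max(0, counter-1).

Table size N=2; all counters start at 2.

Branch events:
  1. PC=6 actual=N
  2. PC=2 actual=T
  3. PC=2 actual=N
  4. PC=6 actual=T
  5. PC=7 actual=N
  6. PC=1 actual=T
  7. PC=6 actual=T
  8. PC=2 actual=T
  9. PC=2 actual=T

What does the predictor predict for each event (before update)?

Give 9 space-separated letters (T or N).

Ev 1: PC=6 idx=0 pred=T actual=N -> ctr[0]=1
Ev 2: PC=2 idx=0 pred=N actual=T -> ctr[0]=2
Ev 3: PC=2 idx=0 pred=T actual=N -> ctr[0]=1
Ev 4: PC=6 idx=0 pred=N actual=T -> ctr[0]=2
Ev 5: PC=7 idx=1 pred=T actual=N -> ctr[1]=1
Ev 6: PC=1 idx=1 pred=N actual=T -> ctr[1]=2
Ev 7: PC=6 idx=0 pred=T actual=T -> ctr[0]=3
Ev 8: PC=2 idx=0 pred=T actual=T -> ctr[0]=3
Ev 9: PC=2 idx=0 pred=T actual=T -> ctr[0]=3

Answer: T N T N T N T T T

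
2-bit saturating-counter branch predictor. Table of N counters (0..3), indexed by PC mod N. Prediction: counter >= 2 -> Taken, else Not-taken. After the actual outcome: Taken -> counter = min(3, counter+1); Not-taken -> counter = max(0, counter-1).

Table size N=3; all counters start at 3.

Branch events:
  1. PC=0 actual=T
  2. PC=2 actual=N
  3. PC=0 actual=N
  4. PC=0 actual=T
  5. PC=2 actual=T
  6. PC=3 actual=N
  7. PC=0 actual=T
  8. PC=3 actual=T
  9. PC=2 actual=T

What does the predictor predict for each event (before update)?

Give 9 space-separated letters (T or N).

Ev 1: PC=0 idx=0 pred=T actual=T -> ctr[0]=3
Ev 2: PC=2 idx=2 pred=T actual=N -> ctr[2]=2
Ev 3: PC=0 idx=0 pred=T actual=N -> ctr[0]=2
Ev 4: PC=0 idx=0 pred=T actual=T -> ctr[0]=3
Ev 5: PC=2 idx=2 pred=T actual=T -> ctr[2]=3
Ev 6: PC=3 idx=0 pred=T actual=N -> ctr[0]=2
Ev 7: PC=0 idx=0 pred=T actual=T -> ctr[0]=3
Ev 8: PC=3 idx=0 pred=T actual=T -> ctr[0]=3
Ev 9: PC=2 idx=2 pred=T actual=T -> ctr[2]=3

Answer: T T T T T T T T T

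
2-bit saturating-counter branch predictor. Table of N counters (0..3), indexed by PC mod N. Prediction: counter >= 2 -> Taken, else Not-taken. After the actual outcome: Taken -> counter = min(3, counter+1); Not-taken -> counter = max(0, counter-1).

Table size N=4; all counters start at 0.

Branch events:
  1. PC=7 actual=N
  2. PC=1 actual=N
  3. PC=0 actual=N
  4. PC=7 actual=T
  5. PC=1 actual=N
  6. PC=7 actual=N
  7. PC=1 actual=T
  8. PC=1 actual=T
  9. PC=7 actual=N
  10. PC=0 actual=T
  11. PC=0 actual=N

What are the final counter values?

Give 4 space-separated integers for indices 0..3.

Ev 1: PC=7 idx=3 pred=N actual=N -> ctr[3]=0
Ev 2: PC=1 idx=1 pred=N actual=N -> ctr[1]=0
Ev 3: PC=0 idx=0 pred=N actual=N -> ctr[0]=0
Ev 4: PC=7 idx=3 pred=N actual=T -> ctr[3]=1
Ev 5: PC=1 idx=1 pred=N actual=N -> ctr[1]=0
Ev 6: PC=7 idx=3 pred=N actual=N -> ctr[3]=0
Ev 7: PC=1 idx=1 pred=N actual=T -> ctr[1]=1
Ev 8: PC=1 idx=1 pred=N actual=T -> ctr[1]=2
Ev 9: PC=7 idx=3 pred=N actual=N -> ctr[3]=0
Ev 10: PC=0 idx=0 pred=N actual=T -> ctr[0]=1
Ev 11: PC=0 idx=0 pred=N actual=N -> ctr[0]=0

Answer: 0 2 0 0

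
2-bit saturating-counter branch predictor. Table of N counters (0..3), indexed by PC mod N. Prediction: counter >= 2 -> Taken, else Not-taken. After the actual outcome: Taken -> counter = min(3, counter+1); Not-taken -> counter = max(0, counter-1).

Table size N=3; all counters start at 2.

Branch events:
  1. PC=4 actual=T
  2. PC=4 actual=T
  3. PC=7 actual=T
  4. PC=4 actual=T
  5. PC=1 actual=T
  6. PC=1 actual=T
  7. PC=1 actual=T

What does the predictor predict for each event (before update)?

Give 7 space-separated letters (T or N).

Answer: T T T T T T T

Derivation:
Ev 1: PC=4 idx=1 pred=T actual=T -> ctr[1]=3
Ev 2: PC=4 idx=1 pred=T actual=T -> ctr[1]=3
Ev 3: PC=7 idx=1 pred=T actual=T -> ctr[1]=3
Ev 4: PC=4 idx=1 pred=T actual=T -> ctr[1]=3
Ev 5: PC=1 idx=1 pred=T actual=T -> ctr[1]=3
Ev 6: PC=1 idx=1 pred=T actual=T -> ctr[1]=3
Ev 7: PC=1 idx=1 pred=T actual=T -> ctr[1]=3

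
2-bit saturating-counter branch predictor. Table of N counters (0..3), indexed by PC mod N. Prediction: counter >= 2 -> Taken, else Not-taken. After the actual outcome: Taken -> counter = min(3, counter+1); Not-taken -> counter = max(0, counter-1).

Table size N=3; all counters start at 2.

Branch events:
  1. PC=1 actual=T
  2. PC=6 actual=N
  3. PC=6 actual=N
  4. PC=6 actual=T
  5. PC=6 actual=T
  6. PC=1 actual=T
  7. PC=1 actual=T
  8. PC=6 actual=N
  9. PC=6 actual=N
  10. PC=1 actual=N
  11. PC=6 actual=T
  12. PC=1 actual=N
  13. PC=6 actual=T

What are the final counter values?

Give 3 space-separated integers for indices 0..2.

Ev 1: PC=1 idx=1 pred=T actual=T -> ctr[1]=3
Ev 2: PC=6 idx=0 pred=T actual=N -> ctr[0]=1
Ev 3: PC=6 idx=0 pred=N actual=N -> ctr[0]=0
Ev 4: PC=6 idx=0 pred=N actual=T -> ctr[0]=1
Ev 5: PC=6 idx=0 pred=N actual=T -> ctr[0]=2
Ev 6: PC=1 idx=1 pred=T actual=T -> ctr[1]=3
Ev 7: PC=1 idx=1 pred=T actual=T -> ctr[1]=3
Ev 8: PC=6 idx=0 pred=T actual=N -> ctr[0]=1
Ev 9: PC=6 idx=0 pred=N actual=N -> ctr[0]=0
Ev 10: PC=1 idx=1 pred=T actual=N -> ctr[1]=2
Ev 11: PC=6 idx=0 pred=N actual=T -> ctr[0]=1
Ev 12: PC=1 idx=1 pred=T actual=N -> ctr[1]=1
Ev 13: PC=6 idx=0 pred=N actual=T -> ctr[0]=2

Answer: 2 1 2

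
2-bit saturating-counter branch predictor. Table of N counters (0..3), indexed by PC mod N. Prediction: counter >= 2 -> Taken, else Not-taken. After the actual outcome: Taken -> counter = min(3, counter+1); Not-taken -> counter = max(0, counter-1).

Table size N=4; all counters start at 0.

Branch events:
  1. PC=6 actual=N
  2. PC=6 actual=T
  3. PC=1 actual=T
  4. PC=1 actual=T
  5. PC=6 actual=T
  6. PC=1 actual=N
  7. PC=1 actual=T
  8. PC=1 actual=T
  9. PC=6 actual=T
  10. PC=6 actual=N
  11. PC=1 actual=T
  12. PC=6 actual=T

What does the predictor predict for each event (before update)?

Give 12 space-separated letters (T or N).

Answer: N N N N N T N T T T T T

Derivation:
Ev 1: PC=6 idx=2 pred=N actual=N -> ctr[2]=0
Ev 2: PC=6 idx=2 pred=N actual=T -> ctr[2]=1
Ev 3: PC=1 idx=1 pred=N actual=T -> ctr[1]=1
Ev 4: PC=1 idx=1 pred=N actual=T -> ctr[1]=2
Ev 5: PC=6 idx=2 pred=N actual=T -> ctr[2]=2
Ev 6: PC=1 idx=1 pred=T actual=N -> ctr[1]=1
Ev 7: PC=1 idx=1 pred=N actual=T -> ctr[1]=2
Ev 8: PC=1 idx=1 pred=T actual=T -> ctr[1]=3
Ev 9: PC=6 idx=2 pred=T actual=T -> ctr[2]=3
Ev 10: PC=6 idx=2 pred=T actual=N -> ctr[2]=2
Ev 11: PC=1 idx=1 pred=T actual=T -> ctr[1]=3
Ev 12: PC=6 idx=2 pred=T actual=T -> ctr[2]=3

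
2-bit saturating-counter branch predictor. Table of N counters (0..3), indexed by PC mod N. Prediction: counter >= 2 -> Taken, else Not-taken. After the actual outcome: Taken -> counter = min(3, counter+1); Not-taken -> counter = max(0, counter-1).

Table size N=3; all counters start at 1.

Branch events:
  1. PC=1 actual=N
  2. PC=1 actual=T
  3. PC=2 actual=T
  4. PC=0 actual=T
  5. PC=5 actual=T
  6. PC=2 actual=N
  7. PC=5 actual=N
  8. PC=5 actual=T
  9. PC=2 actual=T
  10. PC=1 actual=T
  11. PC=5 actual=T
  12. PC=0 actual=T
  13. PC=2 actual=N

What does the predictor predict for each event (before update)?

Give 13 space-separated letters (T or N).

Ev 1: PC=1 idx=1 pred=N actual=N -> ctr[1]=0
Ev 2: PC=1 idx=1 pred=N actual=T -> ctr[1]=1
Ev 3: PC=2 idx=2 pred=N actual=T -> ctr[2]=2
Ev 4: PC=0 idx=0 pred=N actual=T -> ctr[0]=2
Ev 5: PC=5 idx=2 pred=T actual=T -> ctr[2]=3
Ev 6: PC=2 idx=2 pred=T actual=N -> ctr[2]=2
Ev 7: PC=5 idx=2 pred=T actual=N -> ctr[2]=1
Ev 8: PC=5 idx=2 pred=N actual=T -> ctr[2]=2
Ev 9: PC=2 idx=2 pred=T actual=T -> ctr[2]=3
Ev 10: PC=1 idx=1 pred=N actual=T -> ctr[1]=2
Ev 11: PC=5 idx=2 pred=T actual=T -> ctr[2]=3
Ev 12: PC=0 idx=0 pred=T actual=T -> ctr[0]=3
Ev 13: PC=2 idx=2 pred=T actual=N -> ctr[2]=2

Answer: N N N N T T T N T N T T T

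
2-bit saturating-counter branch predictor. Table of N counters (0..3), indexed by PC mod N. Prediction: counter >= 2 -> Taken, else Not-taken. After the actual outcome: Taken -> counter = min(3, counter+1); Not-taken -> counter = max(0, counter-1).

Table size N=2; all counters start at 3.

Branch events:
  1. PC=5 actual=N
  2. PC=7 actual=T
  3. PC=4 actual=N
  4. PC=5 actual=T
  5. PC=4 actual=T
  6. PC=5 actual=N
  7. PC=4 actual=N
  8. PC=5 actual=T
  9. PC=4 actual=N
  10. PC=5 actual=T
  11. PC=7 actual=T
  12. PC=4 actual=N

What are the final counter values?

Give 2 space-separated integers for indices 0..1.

Ev 1: PC=5 idx=1 pred=T actual=N -> ctr[1]=2
Ev 2: PC=7 idx=1 pred=T actual=T -> ctr[1]=3
Ev 3: PC=4 idx=0 pred=T actual=N -> ctr[0]=2
Ev 4: PC=5 idx=1 pred=T actual=T -> ctr[1]=3
Ev 5: PC=4 idx=0 pred=T actual=T -> ctr[0]=3
Ev 6: PC=5 idx=1 pred=T actual=N -> ctr[1]=2
Ev 7: PC=4 idx=0 pred=T actual=N -> ctr[0]=2
Ev 8: PC=5 idx=1 pred=T actual=T -> ctr[1]=3
Ev 9: PC=4 idx=0 pred=T actual=N -> ctr[0]=1
Ev 10: PC=5 idx=1 pred=T actual=T -> ctr[1]=3
Ev 11: PC=7 idx=1 pred=T actual=T -> ctr[1]=3
Ev 12: PC=4 idx=0 pred=N actual=N -> ctr[0]=0

Answer: 0 3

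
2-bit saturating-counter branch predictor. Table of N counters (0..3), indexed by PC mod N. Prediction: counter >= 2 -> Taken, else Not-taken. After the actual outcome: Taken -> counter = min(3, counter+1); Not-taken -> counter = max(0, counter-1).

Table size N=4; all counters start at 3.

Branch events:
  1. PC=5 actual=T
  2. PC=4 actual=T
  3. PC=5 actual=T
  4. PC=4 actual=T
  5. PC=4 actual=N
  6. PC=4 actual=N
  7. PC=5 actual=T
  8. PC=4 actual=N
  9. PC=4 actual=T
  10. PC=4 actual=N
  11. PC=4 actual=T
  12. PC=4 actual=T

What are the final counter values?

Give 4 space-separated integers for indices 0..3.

Ev 1: PC=5 idx=1 pred=T actual=T -> ctr[1]=3
Ev 2: PC=4 idx=0 pred=T actual=T -> ctr[0]=3
Ev 3: PC=5 idx=1 pred=T actual=T -> ctr[1]=3
Ev 4: PC=4 idx=0 pred=T actual=T -> ctr[0]=3
Ev 5: PC=4 idx=0 pred=T actual=N -> ctr[0]=2
Ev 6: PC=4 idx=0 pred=T actual=N -> ctr[0]=1
Ev 7: PC=5 idx=1 pred=T actual=T -> ctr[1]=3
Ev 8: PC=4 idx=0 pred=N actual=N -> ctr[0]=0
Ev 9: PC=4 idx=0 pred=N actual=T -> ctr[0]=1
Ev 10: PC=4 idx=0 pred=N actual=N -> ctr[0]=0
Ev 11: PC=4 idx=0 pred=N actual=T -> ctr[0]=1
Ev 12: PC=4 idx=0 pred=N actual=T -> ctr[0]=2

Answer: 2 3 3 3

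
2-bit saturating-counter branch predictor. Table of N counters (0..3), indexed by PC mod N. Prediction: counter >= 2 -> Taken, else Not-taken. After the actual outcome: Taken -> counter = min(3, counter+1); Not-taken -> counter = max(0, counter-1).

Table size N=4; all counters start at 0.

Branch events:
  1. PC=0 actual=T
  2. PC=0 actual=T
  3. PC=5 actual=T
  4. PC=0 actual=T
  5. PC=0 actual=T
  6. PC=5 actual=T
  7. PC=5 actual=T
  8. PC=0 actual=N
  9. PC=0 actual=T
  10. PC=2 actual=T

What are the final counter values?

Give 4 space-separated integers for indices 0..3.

Ev 1: PC=0 idx=0 pred=N actual=T -> ctr[0]=1
Ev 2: PC=0 idx=0 pred=N actual=T -> ctr[0]=2
Ev 3: PC=5 idx=1 pred=N actual=T -> ctr[1]=1
Ev 4: PC=0 idx=0 pred=T actual=T -> ctr[0]=3
Ev 5: PC=0 idx=0 pred=T actual=T -> ctr[0]=3
Ev 6: PC=5 idx=1 pred=N actual=T -> ctr[1]=2
Ev 7: PC=5 idx=1 pred=T actual=T -> ctr[1]=3
Ev 8: PC=0 idx=0 pred=T actual=N -> ctr[0]=2
Ev 9: PC=0 idx=0 pred=T actual=T -> ctr[0]=3
Ev 10: PC=2 idx=2 pred=N actual=T -> ctr[2]=1

Answer: 3 3 1 0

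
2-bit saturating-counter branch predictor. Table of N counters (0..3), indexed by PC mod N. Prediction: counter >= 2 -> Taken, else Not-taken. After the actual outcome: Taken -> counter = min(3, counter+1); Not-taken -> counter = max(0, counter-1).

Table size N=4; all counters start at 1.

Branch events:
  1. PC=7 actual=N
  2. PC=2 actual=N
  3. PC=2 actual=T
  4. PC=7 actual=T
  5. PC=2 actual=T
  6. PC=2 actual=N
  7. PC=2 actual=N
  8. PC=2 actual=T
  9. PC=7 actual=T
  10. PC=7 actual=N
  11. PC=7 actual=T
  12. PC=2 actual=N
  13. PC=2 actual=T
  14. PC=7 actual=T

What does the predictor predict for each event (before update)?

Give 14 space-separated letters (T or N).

Answer: N N N N N T N N N T N N N T

Derivation:
Ev 1: PC=7 idx=3 pred=N actual=N -> ctr[3]=0
Ev 2: PC=2 idx=2 pred=N actual=N -> ctr[2]=0
Ev 3: PC=2 idx=2 pred=N actual=T -> ctr[2]=1
Ev 4: PC=7 idx=3 pred=N actual=T -> ctr[3]=1
Ev 5: PC=2 idx=2 pred=N actual=T -> ctr[2]=2
Ev 6: PC=2 idx=2 pred=T actual=N -> ctr[2]=1
Ev 7: PC=2 idx=2 pred=N actual=N -> ctr[2]=0
Ev 8: PC=2 idx=2 pred=N actual=T -> ctr[2]=1
Ev 9: PC=7 idx=3 pred=N actual=T -> ctr[3]=2
Ev 10: PC=7 idx=3 pred=T actual=N -> ctr[3]=1
Ev 11: PC=7 idx=3 pred=N actual=T -> ctr[3]=2
Ev 12: PC=2 idx=2 pred=N actual=N -> ctr[2]=0
Ev 13: PC=2 idx=2 pred=N actual=T -> ctr[2]=1
Ev 14: PC=7 idx=3 pred=T actual=T -> ctr[3]=3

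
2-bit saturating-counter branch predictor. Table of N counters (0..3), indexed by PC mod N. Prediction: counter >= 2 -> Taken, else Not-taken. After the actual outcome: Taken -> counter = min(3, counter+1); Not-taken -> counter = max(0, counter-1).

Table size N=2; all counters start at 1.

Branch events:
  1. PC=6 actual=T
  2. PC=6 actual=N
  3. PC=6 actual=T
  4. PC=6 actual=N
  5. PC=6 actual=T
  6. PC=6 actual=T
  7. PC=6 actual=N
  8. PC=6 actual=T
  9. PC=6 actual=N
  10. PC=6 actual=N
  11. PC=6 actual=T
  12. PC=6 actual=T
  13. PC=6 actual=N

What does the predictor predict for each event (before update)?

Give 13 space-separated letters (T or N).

Answer: N T N T N T T T T T N T T

Derivation:
Ev 1: PC=6 idx=0 pred=N actual=T -> ctr[0]=2
Ev 2: PC=6 idx=0 pred=T actual=N -> ctr[0]=1
Ev 3: PC=6 idx=0 pred=N actual=T -> ctr[0]=2
Ev 4: PC=6 idx=0 pred=T actual=N -> ctr[0]=1
Ev 5: PC=6 idx=0 pred=N actual=T -> ctr[0]=2
Ev 6: PC=6 idx=0 pred=T actual=T -> ctr[0]=3
Ev 7: PC=6 idx=0 pred=T actual=N -> ctr[0]=2
Ev 8: PC=6 idx=0 pred=T actual=T -> ctr[0]=3
Ev 9: PC=6 idx=0 pred=T actual=N -> ctr[0]=2
Ev 10: PC=6 idx=0 pred=T actual=N -> ctr[0]=1
Ev 11: PC=6 idx=0 pred=N actual=T -> ctr[0]=2
Ev 12: PC=6 idx=0 pred=T actual=T -> ctr[0]=3
Ev 13: PC=6 idx=0 pred=T actual=N -> ctr[0]=2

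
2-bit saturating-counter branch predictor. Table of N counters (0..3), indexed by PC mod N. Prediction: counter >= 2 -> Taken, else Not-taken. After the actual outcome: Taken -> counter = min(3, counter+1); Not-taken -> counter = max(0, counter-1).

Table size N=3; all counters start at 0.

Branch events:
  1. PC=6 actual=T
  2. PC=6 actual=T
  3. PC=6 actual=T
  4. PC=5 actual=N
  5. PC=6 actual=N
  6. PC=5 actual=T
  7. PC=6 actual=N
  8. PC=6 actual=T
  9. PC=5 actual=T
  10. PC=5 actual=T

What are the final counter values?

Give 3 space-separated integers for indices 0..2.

Answer: 2 0 3

Derivation:
Ev 1: PC=6 idx=0 pred=N actual=T -> ctr[0]=1
Ev 2: PC=6 idx=0 pred=N actual=T -> ctr[0]=2
Ev 3: PC=6 idx=0 pred=T actual=T -> ctr[0]=3
Ev 4: PC=5 idx=2 pred=N actual=N -> ctr[2]=0
Ev 5: PC=6 idx=0 pred=T actual=N -> ctr[0]=2
Ev 6: PC=5 idx=2 pred=N actual=T -> ctr[2]=1
Ev 7: PC=6 idx=0 pred=T actual=N -> ctr[0]=1
Ev 8: PC=6 idx=0 pred=N actual=T -> ctr[0]=2
Ev 9: PC=5 idx=2 pred=N actual=T -> ctr[2]=2
Ev 10: PC=5 idx=2 pred=T actual=T -> ctr[2]=3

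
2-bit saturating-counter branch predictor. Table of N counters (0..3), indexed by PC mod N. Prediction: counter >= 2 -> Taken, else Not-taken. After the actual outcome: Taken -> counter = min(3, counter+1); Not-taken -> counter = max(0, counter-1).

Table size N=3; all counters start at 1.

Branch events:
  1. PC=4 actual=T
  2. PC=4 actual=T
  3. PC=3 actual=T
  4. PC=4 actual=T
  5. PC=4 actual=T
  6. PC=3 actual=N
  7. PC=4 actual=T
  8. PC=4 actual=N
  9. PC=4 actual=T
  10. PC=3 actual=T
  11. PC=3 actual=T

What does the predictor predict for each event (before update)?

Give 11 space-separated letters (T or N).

Answer: N T N T T T T T T N T

Derivation:
Ev 1: PC=4 idx=1 pred=N actual=T -> ctr[1]=2
Ev 2: PC=4 idx=1 pred=T actual=T -> ctr[1]=3
Ev 3: PC=3 idx=0 pred=N actual=T -> ctr[0]=2
Ev 4: PC=4 idx=1 pred=T actual=T -> ctr[1]=3
Ev 5: PC=4 idx=1 pred=T actual=T -> ctr[1]=3
Ev 6: PC=3 idx=0 pred=T actual=N -> ctr[0]=1
Ev 7: PC=4 idx=1 pred=T actual=T -> ctr[1]=3
Ev 8: PC=4 idx=1 pred=T actual=N -> ctr[1]=2
Ev 9: PC=4 idx=1 pred=T actual=T -> ctr[1]=3
Ev 10: PC=3 idx=0 pred=N actual=T -> ctr[0]=2
Ev 11: PC=3 idx=0 pred=T actual=T -> ctr[0]=3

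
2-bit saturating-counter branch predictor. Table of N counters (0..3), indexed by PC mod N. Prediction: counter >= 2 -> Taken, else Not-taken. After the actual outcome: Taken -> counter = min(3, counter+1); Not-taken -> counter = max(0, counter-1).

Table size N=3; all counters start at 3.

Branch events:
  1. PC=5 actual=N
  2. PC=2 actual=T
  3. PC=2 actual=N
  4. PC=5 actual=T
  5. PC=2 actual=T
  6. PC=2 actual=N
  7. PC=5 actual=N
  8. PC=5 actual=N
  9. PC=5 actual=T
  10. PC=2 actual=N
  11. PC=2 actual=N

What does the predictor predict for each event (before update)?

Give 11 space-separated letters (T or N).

Answer: T T T T T T T N N N N

Derivation:
Ev 1: PC=5 idx=2 pred=T actual=N -> ctr[2]=2
Ev 2: PC=2 idx=2 pred=T actual=T -> ctr[2]=3
Ev 3: PC=2 idx=2 pred=T actual=N -> ctr[2]=2
Ev 4: PC=5 idx=2 pred=T actual=T -> ctr[2]=3
Ev 5: PC=2 idx=2 pred=T actual=T -> ctr[2]=3
Ev 6: PC=2 idx=2 pred=T actual=N -> ctr[2]=2
Ev 7: PC=5 idx=2 pred=T actual=N -> ctr[2]=1
Ev 8: PC=5 idx=2 pred=N actual=N -> ctr[2]=0
Ev 9: PC=5 idx=2 pred=N actual=T -> ctr[2]=1
Ev 10: PC=2 idx=2 pred=N actual=N -> ctr[2]=0
Ev 11: PC=2 idx=2 pred=N actual=N -> ctr[2]=0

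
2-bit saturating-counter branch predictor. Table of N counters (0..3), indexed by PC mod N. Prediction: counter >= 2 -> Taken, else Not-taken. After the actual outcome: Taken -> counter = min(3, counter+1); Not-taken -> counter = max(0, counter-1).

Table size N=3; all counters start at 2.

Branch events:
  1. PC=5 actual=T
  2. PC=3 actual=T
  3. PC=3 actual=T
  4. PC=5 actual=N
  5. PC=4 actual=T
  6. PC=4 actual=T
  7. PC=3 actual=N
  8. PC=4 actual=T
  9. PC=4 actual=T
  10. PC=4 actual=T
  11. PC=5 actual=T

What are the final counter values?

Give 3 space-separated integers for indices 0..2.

Answer: 2 3 3

Derivation:
Ev 1: PC=5 idx=2 pred=T actual=T -> ctr[2]=3
Ev 2: PC=3 idx=0 pred=T actual=T -> ctr[0]=3
Ev 3: PC=3 idx=0 pred=T actual=T -> ctr[0]=3
Ev 4: PC=5 idx=2 pred=T actual=N -> ctr[2]=2
Ev 5: PC=4 idx=1 pred=T actual=T -> ctr[1]=3
Ev 6: PC=4 idx=1 pred=T actual=T -> ctr[1]=3
Ev 7: PC=3 idx=0 pred=T actual=N -> ctr[0]=2
Ev 8: PC=4 idx=1 pred=T actual=T -> ctr[1]=3
Ev 9: PC=4 idx=1 pred=T actual=T -> ctr[1]=3
Ev 10: PC=4 idx=1 pred=T actual=T -> ctr[1]=3
Ev 11: PC=5 idx=2 pred=T actual=T -> ctr[2]=3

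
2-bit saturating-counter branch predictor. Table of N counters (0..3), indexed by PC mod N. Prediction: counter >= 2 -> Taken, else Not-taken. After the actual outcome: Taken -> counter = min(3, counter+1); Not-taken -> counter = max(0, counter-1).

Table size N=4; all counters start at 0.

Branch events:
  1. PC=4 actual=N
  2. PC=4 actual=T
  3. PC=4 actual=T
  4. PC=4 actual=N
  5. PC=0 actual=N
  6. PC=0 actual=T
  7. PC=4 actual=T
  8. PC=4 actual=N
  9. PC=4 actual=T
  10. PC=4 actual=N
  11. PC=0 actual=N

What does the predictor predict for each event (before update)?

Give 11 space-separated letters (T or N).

Answer: N N N T N N N T N T N

Derivation:
Ev 1: PC=4 idx=0 pred=N actual=N -> ctr[0]=0
Ev 2: PC=4 idx=0 pred=N actual=T -> ctr[0]=1
Ev 3: PC=4 idx=0 pred=N actual=T -> ctr[0]=2
Ev 4: PC=4 idx=0 pred=T actual=N -> ctr[0]=1
Ev 5: PC=0 idx=0 pred=N actual=N -> ctr[0]=0
Ev 6: PC=0 idx=0 pred=N actual=T -> ctr[0]=1
Ev 7: PC=4 idx=0 pred=N actual=T -> ctr[0]=2
Ev 8: PC=4 idx=0 pred=T actual=N -> ctr[0]=1
Ev 9: PC=4 idx=0 pred=N actual=T -> ctr[0]=2
Ev 10: PC=4 idx=0 pred=T actual=N -> ctr[0]=1
Ev 11: PC=0 idx=0 pred=N actual=N -> ctr[0]=0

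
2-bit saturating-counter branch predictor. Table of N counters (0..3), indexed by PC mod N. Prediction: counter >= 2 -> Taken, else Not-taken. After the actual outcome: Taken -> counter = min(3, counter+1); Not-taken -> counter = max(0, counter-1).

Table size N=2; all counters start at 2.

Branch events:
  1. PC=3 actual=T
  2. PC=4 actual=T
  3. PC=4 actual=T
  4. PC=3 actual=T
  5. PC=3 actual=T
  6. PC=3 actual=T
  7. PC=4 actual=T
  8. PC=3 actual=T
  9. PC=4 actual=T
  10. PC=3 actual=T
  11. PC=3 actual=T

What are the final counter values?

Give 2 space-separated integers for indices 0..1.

Ev 1: PC=3 idx=1 pred=T actual=T -> ctr[1]=3
Ev 2: PC=4 idx=0 pred=T actual=T -> ctr[0]=3
Ev 3: PC=4 idx=0 pred=T actual=T -> ctr[0]=3
Ev 4: PC=3 idx=1 pred=T actual=T -> ctr[1]=3
Ev 5: PC=3 idx=1 pred=T actual=T -> ctr[1]=3
Ev 6: PC=3 idx=1 pred=T actual=T -> ctr[1]=3
Ev 7: PC=4 idx=0 pred=T actual=T -> ctr[0]=3
Ev 8: PC=3 idx=1 pred=T actual=T -> ctr[1]=3
Ev 9: PC=4 idx=0 pred=T actual=T -> ctr[0]=3
Ev 10: PC=3 idx=1 pred=T actual=T -> ctr[1]=3
Ev 11: PC=3 idx=1 pred=T actual=T -> ctr[1]=3

Answer: 3 3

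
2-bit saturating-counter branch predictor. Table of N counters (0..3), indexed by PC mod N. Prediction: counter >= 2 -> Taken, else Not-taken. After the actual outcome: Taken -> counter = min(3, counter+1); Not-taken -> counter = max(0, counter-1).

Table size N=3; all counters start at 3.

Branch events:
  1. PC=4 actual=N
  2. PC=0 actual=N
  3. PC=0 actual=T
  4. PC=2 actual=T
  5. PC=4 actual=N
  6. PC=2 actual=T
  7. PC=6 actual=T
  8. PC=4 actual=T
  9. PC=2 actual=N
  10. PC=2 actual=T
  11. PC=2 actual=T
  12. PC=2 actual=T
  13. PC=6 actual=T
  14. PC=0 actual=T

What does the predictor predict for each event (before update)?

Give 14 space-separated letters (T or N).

Answer: T T T T T T T N T T T T T T

Derivation:
Ev 1: PC=4 idx=1 pred=T actual=N -> ctr[1]=2
Ev 2: PC=0 idx=0 pred=T actual=N -> ctr[0]=2
Ev 3: PC=0 idx=0 pred=T actual=T -> ctr[0]=3
Ev 4: PC=2 idx=2 pred=T actual=T -> ctr[2]=3
Ev 5: PC=4 idx=1 pred=T actual=N -> ctr[1]=1
Ev 6: PC=2 idx=2 pred=T actual=T -> ctr[2]=3
Ev 7: PC=6 idx=0 pred=T actual=T -> ctr[0]=3
Ev 8: PC=4 idx=1 pred=N actual=T -> ctr[1]=2
Ev 9: PC=2 idx=2 pred=T actual=N -> ctr[2]=2
Ev 10: PC=2 idx=2 pred=T actual=T -> ctr[2]=3
Ev 11: PC=2 idx=2 pred=T actual=T -> ctr[2]=3
Ev 12: PC=2 idx=2 pred=T actual=T -> ctr[2]=3
Ev 13: PC=6 idx=0 pred=T actual=T -> ctr[0]=3
Ev 14: PC=0 idx=0 pred=T actual=T -> ctr[0]=3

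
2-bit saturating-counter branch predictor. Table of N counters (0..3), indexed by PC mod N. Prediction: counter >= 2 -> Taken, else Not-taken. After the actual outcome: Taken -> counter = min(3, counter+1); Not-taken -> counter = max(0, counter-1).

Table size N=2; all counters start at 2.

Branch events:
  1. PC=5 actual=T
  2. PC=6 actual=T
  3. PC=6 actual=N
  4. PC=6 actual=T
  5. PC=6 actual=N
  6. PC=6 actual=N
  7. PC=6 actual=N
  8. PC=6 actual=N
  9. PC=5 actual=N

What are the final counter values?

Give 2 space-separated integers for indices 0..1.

Ev 1: PC=5 idx=1 pred=T actual=T -> ctr[1]=3
Ev 2: PC=6 idx=0 pred=T actual=T -> ctr[0]=3
Ev 3: PC=6 idx=0 pred=T actual=N -> ctr[0]=2
Ev 4: PC=6 idx=0 pred=T actual=T -> ctr[0]=3
Ev 5: PC=6 idx=0 pred=T actual=N -> ctr[0]=2
Ev 6: PC=6 idx=0 pred=T actual=N -> ctr[0]=1
Ev 7: PC=6 idx=0 pred=N actual=N -> ctr[0]=0
Ev 8: PC=6 idx=0 pred=N actual=N -> ctr[0]=0
Ev 9: PC=5 idx=1 pred=T actual=N -> ctr[1]=2

Answer: 0 2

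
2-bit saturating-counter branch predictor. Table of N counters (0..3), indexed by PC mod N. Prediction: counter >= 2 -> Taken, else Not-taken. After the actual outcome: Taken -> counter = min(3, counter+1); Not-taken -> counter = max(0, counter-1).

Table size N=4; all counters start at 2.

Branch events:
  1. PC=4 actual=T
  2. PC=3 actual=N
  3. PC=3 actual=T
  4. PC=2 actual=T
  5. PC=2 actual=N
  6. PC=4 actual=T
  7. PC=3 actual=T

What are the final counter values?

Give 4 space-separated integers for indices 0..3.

Ev 1: PC=4 idx=0 pred=T actual=T -> ctr[0]=3
Ev 2: PC=3 idx=3 pred=T actual=N -> ctr[3]=1
Ev 3: PC=3 idx=3 pred=N actual=T -> ctr[3]=2
Ev 4: PC=2 idx=2 pred=T actual=T -> ctr[2]=3
Ev 5: PC=2 idx=2 pred=T actual=N -> ctr[2]=2
Ev 6: PC=4 idx=0 pred=T actual=T -> ctr[0]=3
Ev 7: PC=3 idx=3 pred=T actual=T -> ctr[3]=3

Answer: 3 2 2 3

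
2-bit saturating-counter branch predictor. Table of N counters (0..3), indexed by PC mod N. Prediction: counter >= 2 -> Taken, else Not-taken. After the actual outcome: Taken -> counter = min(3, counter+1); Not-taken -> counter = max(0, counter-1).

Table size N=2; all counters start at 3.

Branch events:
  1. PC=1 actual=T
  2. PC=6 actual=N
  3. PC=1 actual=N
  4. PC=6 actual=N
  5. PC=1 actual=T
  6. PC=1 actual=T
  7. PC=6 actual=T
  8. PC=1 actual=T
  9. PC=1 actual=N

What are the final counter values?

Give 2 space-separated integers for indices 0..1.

Ev 1: PC=1 idx=1 pred=T actual=T -> ctr[1]=3
Ev 2: PC=6 idx=0 pred=T actual=N -> ctr[0]=2
Ev 3: PC=1 idx=1 pred=T actual=N -> ctr[1]=2
Ev 4: PC=6 idx=0 pred=T actual=N -> ctr[0]=1
Ev 5: PC=1 idx=1 pred=T actual=T -> ctr[1]=3
Ev 6: PC=1 idx=1 pred=T actual=T -> ctr[1]=3
Ev 7: PC=6 idx=0 pred=N actual=T -> ctr[0]=2
Ev 8: PC=1 idx=1 pred=T actual=T -> ctr[1]=3
Ev 9: PC=1 idx=1 pred=T actual=N -> ctr[1]=2

Answer: 2 2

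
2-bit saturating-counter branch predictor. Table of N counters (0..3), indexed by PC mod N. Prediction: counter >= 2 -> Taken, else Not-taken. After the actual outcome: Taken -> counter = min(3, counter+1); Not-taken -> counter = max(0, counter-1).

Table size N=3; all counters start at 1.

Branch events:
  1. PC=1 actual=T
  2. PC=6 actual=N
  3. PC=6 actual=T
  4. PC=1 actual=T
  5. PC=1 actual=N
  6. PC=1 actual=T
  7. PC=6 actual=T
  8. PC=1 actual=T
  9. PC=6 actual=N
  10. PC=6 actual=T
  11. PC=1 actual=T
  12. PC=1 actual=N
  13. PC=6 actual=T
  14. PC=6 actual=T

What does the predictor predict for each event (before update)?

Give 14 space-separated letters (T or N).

Answer: N N N T T T N T T N T T T T

Derivation:
Ev 1: PC=1 idx=1 pred=N actual=T -> ctr[1]=2
Ev 2: PC=6 idx=0 pred=N actual=N -> ctr[0]=0
Ev 3: PC=6 idx=0 pred=N actual=T -> ctr[0]=1
Ev 4: PC=1 idx=1 pred=T actual=T -> ctr[1]=3
Ev 5: PC=1 idx=1 pred=T actual=N -> ctr[1]=2
Ev 6: PC=1 idx=1 pred=T actual=T -> ctr[1]=3
Ev 7: PC=6 idx=0 pred=N actual=T -> ctr[0]=2
Ev 8: PC=1 idx=1 pred=T actual=T -> ctr[1]=3
Ev 9: PC=6 idx=0 pred=T actual=N -> ctr[0]=1
Ev 10: PC=6 idx=0 pred=N actual=T -> ctr[0]=2
Ev 11: PC=1 idx=1 pred=T actual=T -> ctr[1]=3
Ev 12: PC=1 idx=1 pred=T actual=N -> ctr[1]=2
Ev 13: PC=6 idx=0 pred=T actual=T -> ctr[0]=3
Ev 14: PC=6 idx=0 pred=T actual=T -> ctr[0]=3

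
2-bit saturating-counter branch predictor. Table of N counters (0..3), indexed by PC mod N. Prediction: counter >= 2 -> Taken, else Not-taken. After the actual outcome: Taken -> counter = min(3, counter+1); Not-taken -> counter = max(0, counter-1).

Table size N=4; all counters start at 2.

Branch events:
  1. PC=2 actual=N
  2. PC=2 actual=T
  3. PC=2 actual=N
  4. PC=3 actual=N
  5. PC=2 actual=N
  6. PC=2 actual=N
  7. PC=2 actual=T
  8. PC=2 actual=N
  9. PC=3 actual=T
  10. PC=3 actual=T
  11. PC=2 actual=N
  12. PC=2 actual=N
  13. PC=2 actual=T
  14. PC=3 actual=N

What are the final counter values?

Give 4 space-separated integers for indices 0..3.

Ev 1: PC=2 idx=2 pred=T actual=N -> ctr[2]=1
Ev 2: PC=2 idx=2 pred=N actual=T -> ctr[2]=2
Ev 3: PC=2 idx=2 pred=T actual=N -> ctr[2]=1
Ev 4: PC=3 idx=3 pred=T actual=N -> ctr[3]=1
Ev 5: PC=2 idx=2 pred=N actual=N -> ctr[2]=0
Ev 6: PC=2 idx=2 pred=N actual=N -> ctr[2]=0
Ev 7: PC=2 idx=2 pred=N actual=T -> ctr[2]=1
Ev 8: PC=2 idx=2 pred=N actual=N -> ctr[2]=0
Ev 9: PC=3 idx=3 pred=N actual=T -> ctr[3]=2
Ev 10: PC=3 idx=3 pred=T actual=T -> ctr[3]=3
Ev 11: PC=2 idx=2 pred=N actual=N -> ctr[2]=0
Ev 12: PC=2 idx=2 pred=N actual=N -> ctr[2]=0
Ev 13: PC=2 idx=2 pred=N actual=T -> ctr[2]=1
Ev 14: PC=3 idx=3 pred=T actual=N -> ctr[3]=2

Answer: 2 2 1 2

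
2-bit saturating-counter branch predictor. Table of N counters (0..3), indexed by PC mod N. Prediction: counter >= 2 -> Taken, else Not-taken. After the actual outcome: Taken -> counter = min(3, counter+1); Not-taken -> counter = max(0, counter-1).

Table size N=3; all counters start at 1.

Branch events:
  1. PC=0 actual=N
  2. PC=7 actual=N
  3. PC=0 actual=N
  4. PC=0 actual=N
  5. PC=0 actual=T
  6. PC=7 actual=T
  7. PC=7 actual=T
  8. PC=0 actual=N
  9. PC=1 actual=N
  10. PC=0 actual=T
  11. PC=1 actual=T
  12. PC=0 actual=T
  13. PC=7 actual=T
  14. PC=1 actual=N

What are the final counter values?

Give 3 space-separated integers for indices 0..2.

Answer: 2 2 1

Derivation:
Ev 1: PC=0 idx=0 pred=N actual=N -> ctr[0]=0
Ev 2: PC=7 idx=1 pred=N actual=N -> ctr[1]=0
Ev 3: PC=0 idx=0 pred=N actual=N -> ctr[0]=0
Ev 4: PC=0 idx=0 pred=N actual=N -> ctr[0]=0
Ev 5: PC=0 idx=0 pred=N actual=T -> ctr[0]=1
Ev 6: PC=7 idx=1 pred=N actual=T -> ctr[1]=1
Ev 7: PC=7 idx=1 pred=N actual=T -> ctr[1]=2
Ev 8: PC=0 idx=0 pred=N actual=N -> ctr[0]=0
Ev 9: PC=1 idx=1 pred=T actual=N -> ctr[1]=1
Ev 10: PC=0 idx=0 pred=N actual=T -> ctr[0]=1
Ev 11: PC=1 idx=1 pred=N actual=T -> ctr[1]=2
Ev 12: PC=0 idx=0 pred=N actual=T -> ctr[0]=2
Ev 13: PC=7 idx=1 pred=T actual=T -> ctr[1]=3
Ev 14: PC=1 idx=1 pred=T actual=N -> ctr[1]=2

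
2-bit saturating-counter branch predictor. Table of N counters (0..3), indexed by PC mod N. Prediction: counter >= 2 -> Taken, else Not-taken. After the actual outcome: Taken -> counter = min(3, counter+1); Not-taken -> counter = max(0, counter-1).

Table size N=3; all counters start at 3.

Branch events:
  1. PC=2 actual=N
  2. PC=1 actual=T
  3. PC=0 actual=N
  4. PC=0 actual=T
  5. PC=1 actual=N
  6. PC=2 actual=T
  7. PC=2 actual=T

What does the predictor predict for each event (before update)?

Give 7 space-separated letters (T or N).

Answer: T T T T T T T

Derivation:
Ev 1: PC=2 idx=2 pred=T actual=N -> ctr[2]=2
Ev 2: PC=1 idx=1 pred=T actual=T -> ctr[1]=3
Ev 3: PC=0 idx=0 pred=T actual=N -> ctr[0]=2
Ev 4: PC=0 idx=0 pred=T actual=T -> ctr[0]=3
Ev 5: PC=1 idx=1 pred=T actual=N -> ctr[1]=2
Ev 6: PC=2 idx=2 pred=T actual=T -> ctr[2]=3
Ev 7: PC=2 idx=2 pred=T actual=T -> ctr[2]=3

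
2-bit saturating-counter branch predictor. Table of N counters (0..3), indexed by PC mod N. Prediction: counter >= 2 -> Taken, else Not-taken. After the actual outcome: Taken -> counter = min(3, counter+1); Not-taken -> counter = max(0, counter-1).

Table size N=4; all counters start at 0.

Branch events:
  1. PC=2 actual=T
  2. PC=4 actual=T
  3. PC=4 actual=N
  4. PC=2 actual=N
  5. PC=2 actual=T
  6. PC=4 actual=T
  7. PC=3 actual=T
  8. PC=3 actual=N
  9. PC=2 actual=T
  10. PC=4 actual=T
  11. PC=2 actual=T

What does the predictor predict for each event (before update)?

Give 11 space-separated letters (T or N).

Ev 1: PC=2 idx=2 pred=N actual=T -> ctr[2]=1
Ev 2: PC=4 idx=0 pred=N actual=T -> ctr[0]=1
Ev 3: PC=4 idx=0 pred=N actual=N -> ctr[0]=0
Ev 4: PC=2 idx=2 pred=N actual=N -> ctr[2]=0
Ev 5: PC=2 idx=2 pred=N actual=T -> ctr[2]=1
Ev 6: PC=4 idx=0 pred=N actual=T -> ctr[0]=1
Ev 7: PC=3 idx=3 pred=N actual=T -> ctr[3]=1
Ev 8: PC=3 idx=3 pred=N actual=N -> ctr[3]=0
Ev 9: PC=2 idx=2 pred=N actual=T -> ctr[2]=2
Ev 10: PC=4 idx=0 pred=N actual=T -> ctr[0]=2
Ev 11: PC=2 idx=2 pred=T actual=T -> ctr[2]=3

Answer: N N N N N N N N N N T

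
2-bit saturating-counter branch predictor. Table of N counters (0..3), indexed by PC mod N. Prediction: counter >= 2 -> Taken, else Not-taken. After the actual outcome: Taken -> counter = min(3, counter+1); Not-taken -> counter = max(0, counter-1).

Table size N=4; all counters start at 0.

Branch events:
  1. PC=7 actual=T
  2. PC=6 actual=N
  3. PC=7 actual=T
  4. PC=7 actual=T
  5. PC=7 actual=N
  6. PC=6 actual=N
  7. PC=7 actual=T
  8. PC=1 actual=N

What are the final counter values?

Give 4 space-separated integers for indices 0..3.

Ev 1: PC=7 idx=3 pred=N actual=T -> ctr[3]=1
Ev 2: PC=6 idx=2 pred=N actual=N -> ctr[2]=0
Ev 3: PC=7 idx=3 pred=N actual=T -> ctr[3]=2
Ev 4: PC=7 idx=3 pred=T actual=T -> ctr[3]=3
Ev 5: PC=7 idx=3 pred=T actual=N -> ctr[3]=2
Ev 6: PC=6 idx=2 pred=N actual=N -> ctr[2]=0
Ev 7: PC=7 idx=3 pred=T actual=T -> ctr[3]=3
Ev 8: PC=1 idx=1 pred=N actual=N -> ctr[1]=0

Answer: 0 0 0 3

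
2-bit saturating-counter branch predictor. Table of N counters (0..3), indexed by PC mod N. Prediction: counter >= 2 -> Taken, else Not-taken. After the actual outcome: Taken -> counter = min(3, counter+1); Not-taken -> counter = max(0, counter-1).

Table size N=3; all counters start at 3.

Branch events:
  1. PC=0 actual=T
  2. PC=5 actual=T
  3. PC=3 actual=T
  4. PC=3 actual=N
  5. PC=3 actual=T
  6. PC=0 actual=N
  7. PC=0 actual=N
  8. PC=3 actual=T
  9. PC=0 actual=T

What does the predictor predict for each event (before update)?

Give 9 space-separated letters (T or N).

Ev 1: PC=0 idx=0 pred=T actual=T -> ctr[0]=3
Ev 2: PC=5 idx=2 pred=T actual=T -> ctr[2]=3
Ev 3: PC=3 idx=0 pred=T actual=T -> ctr[0]=3
Ev 4: PC=3 idx=0 pred=T actual=N -> ctr[0]=2
Ev 5: PC=3 idx=0 pred=T actual=T -> ctr[0]=3
Ev 6: PC=0 idx=0 pred=T actual=N -> ctr[0]=2
Ev 7: PC=0 idx=0 pred=T actual=N -> ctr[0]=1
Ev 8: PC=3 idx=0 pred=N actual=T -> ctr[0]=2
Ev 9: PC=0 idx=0 pred=T actual=T -> ctr[0]=3

Answer: T T T T T T T N T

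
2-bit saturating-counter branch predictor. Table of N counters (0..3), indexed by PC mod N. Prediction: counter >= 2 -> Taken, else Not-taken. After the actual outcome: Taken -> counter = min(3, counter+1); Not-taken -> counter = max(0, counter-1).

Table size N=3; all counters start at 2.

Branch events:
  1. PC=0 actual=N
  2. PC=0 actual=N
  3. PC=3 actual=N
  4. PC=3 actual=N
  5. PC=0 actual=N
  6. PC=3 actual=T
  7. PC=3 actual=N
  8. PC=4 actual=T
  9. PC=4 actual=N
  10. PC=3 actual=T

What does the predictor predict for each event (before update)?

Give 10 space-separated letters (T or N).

Ev 1: PC=0 idx=0 pred=T actual=N -> ctr[0]=1
Ev 2: PC=0 idx=0 pred=N actual=N -> ctr[0]=0
Ev 3: PC=3 idx=0 pred=N actual=N -> ctr[0]=0
Ev 4: PC=3 idx=0 pred=N actual=N -> ctr[0]=0
Ev 5: PC=0 idx=0 pred=N actual=N -> ctr[0]=0
Ev 6: PC=3 idx=0 pred=N actual=T -> ctr[0]=1
Ev 7: PC=3 idx=0 pred=N actual=N -> ctr[0]=0
Ev 8: PC=4 idx=1 pred=T actual=T -> ctr[1]=3
Ev 9: PC=4 idx=1 pred=T actual=N -> ctr[1]=2
Ev 10: PC=3 idx=0 pred=N actual=T -> ctr[0]=1

Answer: T N N N N N N T T N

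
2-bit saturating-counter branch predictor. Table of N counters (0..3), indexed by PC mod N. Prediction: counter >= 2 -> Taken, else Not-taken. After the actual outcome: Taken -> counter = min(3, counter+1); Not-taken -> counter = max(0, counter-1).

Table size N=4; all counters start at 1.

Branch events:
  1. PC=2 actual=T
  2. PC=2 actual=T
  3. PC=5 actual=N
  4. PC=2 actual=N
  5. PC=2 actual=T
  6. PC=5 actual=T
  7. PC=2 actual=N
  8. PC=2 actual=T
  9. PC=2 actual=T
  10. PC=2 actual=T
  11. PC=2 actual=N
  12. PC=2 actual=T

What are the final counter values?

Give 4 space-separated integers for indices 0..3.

Ev 1: PC=2 idx=2 pred=N actual=T -> ctr[2]=2
Ev 2: PC=2 idx=2 pred=T actual=T -> ctr[2]=3
Ev 3: PC=5 idx=1 pred=N actual=N -> ctr[1]=0
Ev 4: PC=2 idx=2 pred=T actual=N -> ctr[2]=2
Ev 5: PC=2 idx=2 pred=T actual=T -> ctr[2]=3
Ev 6: PC=5 idx=1 pred=N actual=T -> ctr[1]=1
Ev 7: PC=2 idx=2 pred=T actual=N -> ctr[2]=2
Ev 8: PC=2 idx=2 pred=T actual=T -> ctr[2]=3
Ev 9: PC=2 idx=2 pred=T actual=T -> ctr[2]=3
Ev 10: PC=2 idx=2 pred=T actual=T -> ctr[2]=3
Ev 11: PC=2 idx=2 pred=T actual=N -> ctr[2]=2
Ev 12: PC=2 idx=2 pred=T actual=T -> ctr[2]=3

Answer: 1 1 3 1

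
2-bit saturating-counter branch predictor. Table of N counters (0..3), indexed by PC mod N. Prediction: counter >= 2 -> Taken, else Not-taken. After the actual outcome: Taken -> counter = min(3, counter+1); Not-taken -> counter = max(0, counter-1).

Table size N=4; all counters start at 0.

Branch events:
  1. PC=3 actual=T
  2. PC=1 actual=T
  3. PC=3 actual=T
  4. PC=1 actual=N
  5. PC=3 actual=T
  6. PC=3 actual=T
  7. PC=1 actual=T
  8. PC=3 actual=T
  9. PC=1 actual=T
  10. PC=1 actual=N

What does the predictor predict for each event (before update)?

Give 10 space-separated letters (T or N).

Answer: N N N N T T N T N T

Derivation:
Ev 1: PC=3 idx=3 pred=N actual=T -> ctr[3]=1
Ev 2: PC=1 idx=1 pred=N actual=T -> ctr[1]=1
Ev 3: PC=3 idx=3 pred=N actual=T -> ctr[3]=2
Ev 4: PC=1 idx=1 pred=N actual=N -> ctr[1]=0
Ev 5: PC=3 idx=3 pred=T actual=T -> ctr[3]=3
Ev 6: PC=3 idx=3 pred=T actual=T -> ctr[3]=3
Ev 7: PC=1 idx=1 pred=N actual=T -> ctr[1]=1
Ev 8: PC=3 idx=3 pred=T actual=T -> ctr[3]=3
Ev 9: PC=1 idx=1 pred=N actual=T -> ctr[1]=2
Ev 10: PC=1 idx=1 pred=T actual=N -> ctr[1]=1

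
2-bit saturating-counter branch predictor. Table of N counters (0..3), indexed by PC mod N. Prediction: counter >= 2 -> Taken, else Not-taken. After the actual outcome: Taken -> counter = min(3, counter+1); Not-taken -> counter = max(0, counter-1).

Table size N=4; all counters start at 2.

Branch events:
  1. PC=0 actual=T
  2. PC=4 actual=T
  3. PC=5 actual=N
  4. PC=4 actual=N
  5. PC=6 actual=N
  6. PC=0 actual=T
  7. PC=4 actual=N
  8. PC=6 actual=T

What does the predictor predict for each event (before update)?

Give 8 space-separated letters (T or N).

Answer: T T T T T T T N

Derivation:
Ev 1: PC=0 idx=0 pred=T actual=T -> ctr[0]=3
Ev 2: PC=4 idx=0 pred=T actual=T -> ctr[0]=3
Ev 3: PC=5 idx=1 pred=T actual=N -> ctr[1]=1
Ev 4: PC=4 idx=0 pred=T actual=N -> ctr[0]=2
Ev 5: PC=6 idx=2 pred=T actual=N -> ctr[2]=1
Ev 6: PC=0 idx=0 pred=T actual=T -> ctr[0]=3
Ev 7: PC=4 idx=0 pred=T actual=N -> ctr[0]=2
Ev 8: PC=6 idx=2 pred=N actual=T -> ctr[2]=2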